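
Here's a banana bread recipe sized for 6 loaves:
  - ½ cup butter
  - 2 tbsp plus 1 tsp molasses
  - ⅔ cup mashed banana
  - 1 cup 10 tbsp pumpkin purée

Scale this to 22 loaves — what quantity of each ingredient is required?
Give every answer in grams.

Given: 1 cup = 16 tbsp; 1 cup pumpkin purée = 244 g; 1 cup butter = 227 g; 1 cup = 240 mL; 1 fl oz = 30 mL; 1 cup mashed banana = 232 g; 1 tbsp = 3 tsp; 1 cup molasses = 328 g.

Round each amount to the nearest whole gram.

butter: 416 g; molasses: 175 g; mashed banana: 567 g; pumpkin purée: 1454 g

Scaling factor: 22/6 = 11/3.
butter: 0.5 cup × 11/3 × 227 g/cup ≈ 416 g
molasses: (2 tbsp + 1 tsp = 7/3 tbsp) × 11/3 ÷ 16 tbsp/cup × 328 g/cup ≈ 175 g
mashed banana: 2/3 cup × 11/3 × 232 g/cup ≈ 567 g
pumpkin purée: (1 cup + 10 tbsp = 1.625 cup) × 11/3 × 244 g/cup ≈ 1454 g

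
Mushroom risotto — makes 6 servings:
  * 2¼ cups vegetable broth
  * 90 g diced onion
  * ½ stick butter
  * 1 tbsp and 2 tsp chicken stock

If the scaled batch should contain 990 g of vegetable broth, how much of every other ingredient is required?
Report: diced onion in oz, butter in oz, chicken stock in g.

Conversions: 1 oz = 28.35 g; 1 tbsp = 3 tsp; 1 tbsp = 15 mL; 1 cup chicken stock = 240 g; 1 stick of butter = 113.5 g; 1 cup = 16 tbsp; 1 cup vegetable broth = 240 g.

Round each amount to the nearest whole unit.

The original recipe has 540 g of vegetable broth, so the scaling factor is 990 ÷ 540 = 11/6.
diced onion: 90 g × 11/6 ÷ 28.35 g/oz ≈ 6 oz
butter: 0.5 stick × 11/6 × 113.5 g/stick ÷ 28.35 g/oz ≈ 4 oz
chicken stock: (1 tbsp + 2 tsp = 5/3 tbsp) × 11/6 ÷ 16 tbsp/cup × 240 g/cup ≈ 46 g

diced onion: 6 oz; butter: 4 oz; chicken stock: 46 g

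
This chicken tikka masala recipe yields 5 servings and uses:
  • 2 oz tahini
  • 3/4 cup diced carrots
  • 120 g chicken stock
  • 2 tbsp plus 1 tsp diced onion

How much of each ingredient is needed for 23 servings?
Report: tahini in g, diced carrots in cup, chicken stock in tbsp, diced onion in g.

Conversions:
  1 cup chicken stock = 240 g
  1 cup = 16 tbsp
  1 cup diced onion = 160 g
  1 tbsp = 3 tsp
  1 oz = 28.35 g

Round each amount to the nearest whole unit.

Scaling factor: 23/5 = 4.6.
tahini: 2 oz × 23/5 × 28.35 g/oz ≈ 261 g
diced carrots: 0.75 cup × 23/5 ≈ 3 cup
chicken stock: 120 g × 23/5 ÷ 240 g/cup × 16 tbsp/cup ≈ 37 tbsp
diced onion: (2 tbsp + 1 tsp = 7/3 tbsp) × 23/5 ÷ 16 tbsp/cup × 160 g/cup ≈ 107 g

tahini: 261 g; diced carrots: 3 cup; chicken stock: 37 tbsp; diced onion: 107 g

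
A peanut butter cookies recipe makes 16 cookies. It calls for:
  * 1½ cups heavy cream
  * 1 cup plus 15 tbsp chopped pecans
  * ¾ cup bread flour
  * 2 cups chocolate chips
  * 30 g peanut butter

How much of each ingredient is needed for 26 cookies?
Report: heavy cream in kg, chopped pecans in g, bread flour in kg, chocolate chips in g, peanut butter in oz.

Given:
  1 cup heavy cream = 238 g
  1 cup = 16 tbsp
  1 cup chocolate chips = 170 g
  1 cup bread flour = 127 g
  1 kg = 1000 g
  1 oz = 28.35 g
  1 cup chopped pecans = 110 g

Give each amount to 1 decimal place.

heavy cream: 0.6 kg; chopped pecans: 346.3 g; bread flour: 0.2 kg; chocolate chips: 552.5 g; peanut butter: 1.7 oz

Scaling factor: 26/16 = 13/8 = 1.625.
heavy cream: 1.5 cup × 13/8 × 238 g/cup ÷ 1000 g/kg ≈ 0.6 kg
chopped pecans: (1 cup + 15 tbsp = 1.9375 cup) × 13/8 × 110 g/cup ≈ 346.3 g
bread flour: 0.75 cup × 13/8 × 127 g/cup ÷ 1000 g/kg ≈ 0.2 kg
chocolate chips: 2 cup × 13/8 × 170 g/cup = 552.5 g
peanut butter: 30 g × 13/8 ÷ 28.35 g/oz ≈ 1.7 oz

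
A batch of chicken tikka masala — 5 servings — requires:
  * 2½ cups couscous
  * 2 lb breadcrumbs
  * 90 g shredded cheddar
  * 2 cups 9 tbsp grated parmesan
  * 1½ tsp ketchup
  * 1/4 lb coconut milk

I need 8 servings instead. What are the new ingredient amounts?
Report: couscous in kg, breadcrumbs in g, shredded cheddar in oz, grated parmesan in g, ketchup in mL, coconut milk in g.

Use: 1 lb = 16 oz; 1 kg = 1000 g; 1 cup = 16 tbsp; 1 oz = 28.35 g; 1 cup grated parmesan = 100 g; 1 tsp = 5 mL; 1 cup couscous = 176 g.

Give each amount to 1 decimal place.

couscous: 0.7 kg; breadcrumbs: 1451.5 g; shredded cheddar: 5.1 oz; grated parmesan: 410.0 g; ketchup: 12.0 mL; coconut milk: 181.4 g

Scaling factor: 8/5 = 1.6.
couscous: 2.5 cup × 8/5 × 176 g/cup ÷ 1000 g/kg ≈ 0.7 kg
breadcrumbs: 2 lb × 8/5 × 16 oz/lb × 28.35 g/oz ≈ 1451.5 g
shredded cheddar: 90 g × 8/5 ÷ 28.35 g/oz ≈ 5.1 oz
grated parmesan: (2 cup + 9 tbsp = 2.5625 cup) × 8/5 × 100 g/cup = 410.0 g
ketchup: 1.5 tsp × 8/5 × 5 mL/tsp = 12.0 mL
coconut milk: 0.25 lb × 8/5 × 16 oz/lb × 28.35 g/oz ≈ 181.4 g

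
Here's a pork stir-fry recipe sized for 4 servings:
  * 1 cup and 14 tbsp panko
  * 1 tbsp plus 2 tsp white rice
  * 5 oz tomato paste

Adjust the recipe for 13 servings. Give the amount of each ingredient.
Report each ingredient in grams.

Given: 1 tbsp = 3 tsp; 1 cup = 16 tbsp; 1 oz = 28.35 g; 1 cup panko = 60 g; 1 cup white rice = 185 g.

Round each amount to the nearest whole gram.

panko: 366 g; white rice: 63 g; tomato paste: 461 g

Scaling factor: 13/4 = 3.25.
panko: (1 cup + 14 tbsp = 1.875 cup) × 13/4 × 60 g/cup ≈ 366 g
white rice: (1 tbsp + 2 tsp = 5/3 tbsp) × 13/4 ÷ 16 tbsp/cup × 185 g/cup ≈ 63 g
tomato paste: 5 oz × 13/4 × 28.35 g/oz ≈ 461 g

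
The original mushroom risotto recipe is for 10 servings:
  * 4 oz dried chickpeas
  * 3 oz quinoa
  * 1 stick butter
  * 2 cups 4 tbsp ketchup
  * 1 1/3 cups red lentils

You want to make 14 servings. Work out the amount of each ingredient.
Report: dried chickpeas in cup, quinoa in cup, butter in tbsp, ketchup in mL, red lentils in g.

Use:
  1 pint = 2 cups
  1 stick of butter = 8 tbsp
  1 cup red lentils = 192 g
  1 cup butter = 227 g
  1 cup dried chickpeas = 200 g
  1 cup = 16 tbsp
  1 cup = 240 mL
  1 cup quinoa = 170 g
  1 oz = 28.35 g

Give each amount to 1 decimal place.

Scaling factor: 14/10 = 7/5 = 1.4.
dried chickpeas: 4 oz × 7/5 × 28.35 g/oz ÷ 200 g/cup ≈ 0.8 cup
quinoa: 3 oz × 7/5 × 28.35 g/oz ÷ 170 g/cup ≈ 0.7 cup
butter: 1 stick × 7/5 × 8 tbsp/stick = 11.2 tbsp
ketchup: (2 cup + 4 tbsp = 2.25 cup) × 7/5 × 240 mL/cup = 756.0 mL
red lentils: 4/3 cup × 7/5 × 192 g/cup = 358.4 g

dried chickpeas: 0.8 cup; quinoa: 0.7 cup; butter: 11.2 tbsp; ketchup: 756.0 mL; red lentils: 358.4 g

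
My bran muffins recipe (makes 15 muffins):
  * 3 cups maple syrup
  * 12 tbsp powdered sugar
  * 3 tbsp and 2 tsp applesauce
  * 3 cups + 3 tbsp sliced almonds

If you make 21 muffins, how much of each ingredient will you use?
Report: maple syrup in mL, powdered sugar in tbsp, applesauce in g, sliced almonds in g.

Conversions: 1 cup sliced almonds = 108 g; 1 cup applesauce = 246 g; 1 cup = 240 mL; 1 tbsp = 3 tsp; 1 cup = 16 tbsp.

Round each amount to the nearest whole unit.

maple syrup: 1008 mL; powdered sugar: 17 tbsp; applesauce: 79 g; sliced almonds: 482 g

Scaling factor: 21/15 = 7/5 = 1.4.
maple syrup: 3 cup × 7/5 × 240 mL/cup = 1008 mL
powdered sugar: 12 tbsp × 7/5 ≈ 17 tbsp
applesauce: (3 tbsp + 2 tsp = 11/3 tbsp) × 7/5 ÷ 16 tbsp/cup × 246 g/cup ≈ 79 g
sliced almonds: (3 cup + 3 tbsp = 3.1875 cup) × 7/5 × 108 g/cup ≈ 482 g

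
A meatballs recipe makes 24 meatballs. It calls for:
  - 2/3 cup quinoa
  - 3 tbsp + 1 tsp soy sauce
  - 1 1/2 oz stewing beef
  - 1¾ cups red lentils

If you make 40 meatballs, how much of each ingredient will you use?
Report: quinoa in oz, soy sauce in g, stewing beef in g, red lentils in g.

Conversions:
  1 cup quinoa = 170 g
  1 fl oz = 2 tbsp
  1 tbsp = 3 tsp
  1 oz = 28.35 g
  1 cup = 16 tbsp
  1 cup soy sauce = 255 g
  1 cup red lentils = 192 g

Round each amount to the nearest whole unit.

Scaling factor: 40/24 = 5/3.
quinoa: 2/3 cup × 5/3 × 170 g/cup ÷ 28.35 g/oz ≈ 7 oz
soy sauce: (3 tbsp + 1 tsp = 10/3 tbsp) × 5/3 ÷ 16 tbsp/cup × 255 g/cup ≈ 89 g
stewing beef: 1.5 oz × 5/3 × 28.35 g/oz ≈ 71 g
red lentils: 1.75 cup × 5/3 × 192 g/cup = 560 g

quinoa: 7 oz; soy sauce: 89 g; stewing beef: 71 g; red lentils: 560 g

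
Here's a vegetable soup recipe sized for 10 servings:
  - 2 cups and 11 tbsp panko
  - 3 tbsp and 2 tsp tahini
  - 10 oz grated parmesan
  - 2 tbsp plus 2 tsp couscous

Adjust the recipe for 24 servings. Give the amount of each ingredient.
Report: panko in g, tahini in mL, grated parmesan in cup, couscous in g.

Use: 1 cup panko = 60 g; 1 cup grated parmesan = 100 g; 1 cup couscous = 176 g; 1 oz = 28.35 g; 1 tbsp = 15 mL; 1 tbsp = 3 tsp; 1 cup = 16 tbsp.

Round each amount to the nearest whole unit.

Scaling factor: 24/10 = 12/5 = 2.4.
panko: (2 cup + 11 tbsp = 2.6875 cup) × 12/5 × 60 g/cup = 387 g
tahini: (3 tbsp + 2 tsp = 11/3 tbsp) × 12/5 × 15 mL/tbsp = 132 mL
grated parmesan: 10 oz × 12/5 × 28.35 g/oz ÷ 100 g/cup ≈ 7 cup
couscous: (2 tbsp + 2 tsp = 8/3 tbsp) × 12/5 ÷ 16 tbsp/cup × 176 g/cup ≈ 70 g

panko: 387 g; tahini: 132 mL; grated parmesan: 7 cup; couscous: 70 g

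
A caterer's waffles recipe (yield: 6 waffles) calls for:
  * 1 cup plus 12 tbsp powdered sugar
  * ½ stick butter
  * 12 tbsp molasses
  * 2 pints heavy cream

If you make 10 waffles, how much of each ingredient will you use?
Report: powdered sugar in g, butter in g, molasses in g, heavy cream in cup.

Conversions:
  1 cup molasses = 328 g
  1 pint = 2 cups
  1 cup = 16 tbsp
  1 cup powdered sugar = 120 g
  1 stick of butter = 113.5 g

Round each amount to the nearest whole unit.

powdered sugar: 350 g; butter: 95 g; molasses: 410 g; heavy cream: 7 cup

Scaling factor: 10/6 = 5/3.
powdered sugar: (1 cup + 12 tbsp = 1.75 cup) × 5/3 × 120 g/cup = 350 g
butter: 0.5 stick × 5/3 × 113.5 g/stick ≈ 95 g
molasses: 12 tbsp × 5/3 ÷ 16 tbsp/cup × 328 g/cup = 410 g
heavy cream: 2 pint × 5/3 × 2 cup/pint ≈ 7 cup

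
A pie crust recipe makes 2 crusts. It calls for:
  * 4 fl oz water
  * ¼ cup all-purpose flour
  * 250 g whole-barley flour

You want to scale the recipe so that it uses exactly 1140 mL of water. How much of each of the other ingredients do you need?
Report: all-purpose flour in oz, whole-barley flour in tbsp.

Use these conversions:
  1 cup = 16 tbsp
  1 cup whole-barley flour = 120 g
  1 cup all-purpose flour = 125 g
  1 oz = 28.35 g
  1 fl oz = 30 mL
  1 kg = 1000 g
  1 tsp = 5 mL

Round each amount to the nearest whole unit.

The original recipe has 120 mL of water, so the scaling factor is 1140 ÷ 120 = 19/2 = 9.5.
all-purpose flour: 0.25 cup × 19/2 × 125 g/cup ÷ 28.35 g/oz ≈ 10 oz
whole-barley flour: 250 g × 19/2 ÷ 120 g/cup × 16 tbsp/cup ≈ 317 tbsp

all-purpose flour: 10 oz; whole-barley flour: 317 tbsp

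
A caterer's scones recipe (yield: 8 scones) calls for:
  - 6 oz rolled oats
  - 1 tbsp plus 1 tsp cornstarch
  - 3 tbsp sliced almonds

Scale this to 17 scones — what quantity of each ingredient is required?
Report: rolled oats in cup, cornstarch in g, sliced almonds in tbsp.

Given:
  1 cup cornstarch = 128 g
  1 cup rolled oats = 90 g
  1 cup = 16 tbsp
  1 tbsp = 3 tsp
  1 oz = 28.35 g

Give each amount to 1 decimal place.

rolled oats: 4.0 cup; cornstarch: 22.7 g; sliced almonds: 6.4 tbsp

Scaling factor: 17/8 = 2.125.
rolled oats: 6 oz × 17/8 × 28.35 g/oz ÷ 90 g/cup ≈ 4.0 cup
cornstarch: (1 tbsp + 1 tsp = 4/3 tbsp) × 17/8 ÷ 16 tbsp/cup × 128 g/cup ≈ 22.7 g
sliced almonds: 3 tbsp × 17/8 ≈ 6.4 tbsp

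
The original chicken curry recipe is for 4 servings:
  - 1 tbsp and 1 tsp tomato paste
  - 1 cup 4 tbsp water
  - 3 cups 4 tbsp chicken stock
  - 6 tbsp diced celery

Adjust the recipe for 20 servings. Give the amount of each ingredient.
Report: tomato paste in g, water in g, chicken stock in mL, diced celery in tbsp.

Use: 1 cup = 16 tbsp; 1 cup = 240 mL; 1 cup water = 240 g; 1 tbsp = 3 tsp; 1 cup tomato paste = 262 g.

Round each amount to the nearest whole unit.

Scaling factor: 20/4 = 5.
tomato paste: (1 tbsp + 1 tsp = 4/3 tbsp) × 5 ÷ 16 tbsp/cup × 262 g/cup ≈ 109 g
water: (1 cup + 4 tbsp = 1.25 cup) × 5 × 240 g/cup = 1500 g
chicken stock: (3 cup + 4 tbsp = 3.25 cup) × 5 × 240 mL/cup = 3900 mL
diced celery: 6 tbsp × 5 = 30 tbsp

tomato paste: 109 g; water: 1500 g; chicken stock: 3900 mL; diced celery: 30 tbsp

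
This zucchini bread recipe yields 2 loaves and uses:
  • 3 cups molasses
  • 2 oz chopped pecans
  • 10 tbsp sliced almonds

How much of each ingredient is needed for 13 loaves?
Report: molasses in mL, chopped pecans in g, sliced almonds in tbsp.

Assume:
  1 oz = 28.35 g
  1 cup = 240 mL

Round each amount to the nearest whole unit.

molasses: 4680 mL; chopped pecans: 369 g; sliced almonds: 65 tbsp

Scaling factor: 13/2 = 6.5.
molasses: 3 cup × 13/2 × 240 mL/cup = 4680 mL
chopped pecans: 2 oz × 13/2 × 28.35 g/oz ≈ 369 g
sliced almonds: 10 tbsp × 13/2 = 65 tbsp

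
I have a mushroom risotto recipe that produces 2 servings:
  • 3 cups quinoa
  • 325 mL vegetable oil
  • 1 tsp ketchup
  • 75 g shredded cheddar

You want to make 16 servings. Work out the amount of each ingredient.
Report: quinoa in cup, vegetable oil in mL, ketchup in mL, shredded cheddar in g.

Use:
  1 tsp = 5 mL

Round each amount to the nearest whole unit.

quinoa: 24 cup; vegetable oil: 2600 mL; ketchup: 40 mL; shredded cheddar: 600 g

Scaling factor: 16/2 = 8.
quinoa: 3 cup × 8 = 24 cup
vegetable oil: 325 mL × 8 = 2600 mL
ketchup: 1 tsp × 8 × 5 mL/tsp = 40 mL
shredded cheddar: 75 g × 8 = 600 g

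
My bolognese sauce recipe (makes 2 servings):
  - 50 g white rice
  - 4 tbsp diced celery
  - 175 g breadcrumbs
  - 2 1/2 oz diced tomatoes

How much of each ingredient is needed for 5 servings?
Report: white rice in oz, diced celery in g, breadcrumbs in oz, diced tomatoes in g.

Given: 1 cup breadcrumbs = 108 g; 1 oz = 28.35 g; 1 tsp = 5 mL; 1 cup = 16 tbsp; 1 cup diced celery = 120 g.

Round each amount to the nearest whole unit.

Scaling factor: 5/2 = 2.5.
white rice: 50 g × 5/2 ÷ 28.35 g/oz ≈ 4 oz
diced celery: 4 tbsp × 5/2 ÷ 16 tbsp/cup × 120 g/cup = 75 g
breadcrumbs: 175 g × 5/2 ÷ 28.35 g/oz ≈ 15 oz
diced tomatoes: 2.5 oz × 5/2 × 28.35 g/oz ≈ 177 g

white rice: 4 oz; diced celery: 75 g; breadcrumbs: 15 oz; diced tomatoes: 177 g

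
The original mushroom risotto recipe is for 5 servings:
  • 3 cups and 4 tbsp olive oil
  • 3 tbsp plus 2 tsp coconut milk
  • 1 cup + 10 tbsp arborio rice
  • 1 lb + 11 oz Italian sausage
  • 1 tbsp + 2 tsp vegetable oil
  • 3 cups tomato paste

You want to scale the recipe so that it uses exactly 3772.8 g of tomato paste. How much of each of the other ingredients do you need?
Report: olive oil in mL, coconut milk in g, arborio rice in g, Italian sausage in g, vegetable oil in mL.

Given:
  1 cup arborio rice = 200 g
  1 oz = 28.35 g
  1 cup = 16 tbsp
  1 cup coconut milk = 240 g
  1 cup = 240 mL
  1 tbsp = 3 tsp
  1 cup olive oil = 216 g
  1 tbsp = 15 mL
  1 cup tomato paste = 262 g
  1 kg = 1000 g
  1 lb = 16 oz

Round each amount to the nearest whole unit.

olive oil: 3744 mL; coconut milk: 264 g; arborio rice: 1560 g; Italian sausage: 3674 g; vegetable oil: 120 mL

The original recipe has 786 g of tomato paste, so the scaling factor is 3772.8 ÷ 786 = 24/5 = 4.8.
olive oil: (3 cup + 4 tbsp = 3.25 cup) × 24/5 × 240 mL/cup = 3744 mL
coconut milk: (3 tbsp + 2 tsp = 11/3 tbsp) × 24/5 ÷ 16 tbsp/cup × 240 g/cup = 264 g
arborio rice: (1 cup + 10 tbsp = 1.625 cup) × 24/5 × 200 g/cup = 1560 g
Italian sausage: (1 lb + 11 oz = 1.6875 lb) × 24/5 × 16 oz/lb × 28.35 g/oz ≈ 3674 g
vegetable oil: (1 tbsp + 2 tsp = 5/3 tbsp) × 24/5 × 15 mL/tbsp = 120 mL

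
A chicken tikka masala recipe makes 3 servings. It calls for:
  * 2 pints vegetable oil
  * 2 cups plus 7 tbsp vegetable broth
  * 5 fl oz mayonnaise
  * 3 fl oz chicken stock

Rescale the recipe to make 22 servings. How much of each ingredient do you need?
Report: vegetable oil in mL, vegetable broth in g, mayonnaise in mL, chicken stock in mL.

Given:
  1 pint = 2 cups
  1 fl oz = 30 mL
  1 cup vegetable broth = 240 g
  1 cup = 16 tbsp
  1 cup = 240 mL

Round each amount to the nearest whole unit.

vegetable oil: 7040 mL; vegetable broth: 4290 g; mayonnaise: 1100 mL; chicken stock: 660 mL

Scaling factor: 22/3.
vegetable oil: 2 pint × 22/3 × 2 cup/pint × 240 mL/cup = 7040 mL
vegetable broth: (2 cup + 7 tbsp = 2.4375 cup) × 22/3 × 240 g/cup = 4290 g
mayonnaise: 5 fl oz × 22/3 × 30 mL/fl oz = 1100 mL
chicken stock: 3 fl oz × 22/3 × 30 mL/fl oz = 660 mL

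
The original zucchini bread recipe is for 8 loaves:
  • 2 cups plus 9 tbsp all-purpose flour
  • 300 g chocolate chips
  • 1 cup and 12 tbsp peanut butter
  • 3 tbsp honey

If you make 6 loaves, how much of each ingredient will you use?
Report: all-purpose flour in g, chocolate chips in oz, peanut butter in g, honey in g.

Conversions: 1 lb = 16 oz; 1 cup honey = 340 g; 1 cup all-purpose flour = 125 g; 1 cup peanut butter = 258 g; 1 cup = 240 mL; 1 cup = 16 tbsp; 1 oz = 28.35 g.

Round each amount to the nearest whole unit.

all-purpose flour: 240 g; chocolate chips: 8 oz; peanut butter: 339 g; honey: 48 g

Scaling factor: 6/8 = 3/4 = 0.75.
all-purpose flour: (2 cup + 9 tbsp = 2.5625 cup) × 3/4 × 125 g/cup ≈ 240 g
chocolate chips: 300 g × 3/4 ÷ 28.35 g/oz ≈ 8 oz
peanut butter: (1 cup + 12 tbsp = 1.75 cup) × 3/4 × 258 g/cup ≈ 339 g
honey: 3 tbsp × 3/4 ÷ 16 tbsp/cup × 340 g/cup ≈ 48 g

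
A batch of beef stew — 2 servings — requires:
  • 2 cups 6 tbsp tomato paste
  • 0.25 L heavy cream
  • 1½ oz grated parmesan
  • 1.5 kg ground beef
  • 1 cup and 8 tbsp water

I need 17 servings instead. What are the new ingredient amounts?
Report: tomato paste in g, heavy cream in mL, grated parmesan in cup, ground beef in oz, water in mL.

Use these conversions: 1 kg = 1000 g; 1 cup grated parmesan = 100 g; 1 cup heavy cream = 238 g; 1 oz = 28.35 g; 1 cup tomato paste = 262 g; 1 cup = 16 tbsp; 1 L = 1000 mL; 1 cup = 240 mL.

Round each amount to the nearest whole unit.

Scaling factor: 17/2 = 8.5.
tomato paste: (2 cup + 6 tbsp = 2.375 cup) × 17/2 × 262 g/cup ≈ 5289 g
heavy cream: 0.25 L × 17/2 × 1000 mL/L = 2125 mL
grated parmesan: 1.5 oz × 17/2 × 28.35 g/oz ÷ 100 g/cup ≈ 4 cup
ground beef: 1.5 kg × 17/2 × 1000 g/kg ÷ 28.35 g/oz ≈ 450 oz
water: (1 cup + 8 tbsp = 1.5 cup) × 17/2 × 240 mL/cup = 3060 mL

tomato paste: 5289 g; heavy cream: 2125 mL; grated parmesan: 4 cup; ground beef: 450 oz; water: 3060 mL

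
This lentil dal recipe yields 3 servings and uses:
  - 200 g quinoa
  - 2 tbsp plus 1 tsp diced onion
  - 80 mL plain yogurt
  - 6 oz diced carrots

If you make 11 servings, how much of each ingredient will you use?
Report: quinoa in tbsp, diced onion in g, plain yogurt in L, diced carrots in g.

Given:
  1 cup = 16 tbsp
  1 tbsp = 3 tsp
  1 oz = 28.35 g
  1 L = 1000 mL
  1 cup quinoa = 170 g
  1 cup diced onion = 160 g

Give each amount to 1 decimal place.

Scaling factor: 11/3.
quinoa: 200 g × 11/3 ÷ 170 g/cup × 16 tbsp/cup ≈ 69.0 tbsp
diced onion: (2 tbsp + 1 tsp = 7/3 tbsp) × 11/3 ÷ 16 tbsp/cup × 160 g/cup ≈ 85.6 g
plain yogurt: 80 mL × 11/3 ÷ 1000 mL/L ≈ 0.3 L
diced carrots: 6 oz × 11/3 × 28.35 g/oz = 623.7 g

quinoa: 69.0 tbsp; diced onion: 85.6 g; plain yogurt: 0.3 L; diced carrots: 623.7 g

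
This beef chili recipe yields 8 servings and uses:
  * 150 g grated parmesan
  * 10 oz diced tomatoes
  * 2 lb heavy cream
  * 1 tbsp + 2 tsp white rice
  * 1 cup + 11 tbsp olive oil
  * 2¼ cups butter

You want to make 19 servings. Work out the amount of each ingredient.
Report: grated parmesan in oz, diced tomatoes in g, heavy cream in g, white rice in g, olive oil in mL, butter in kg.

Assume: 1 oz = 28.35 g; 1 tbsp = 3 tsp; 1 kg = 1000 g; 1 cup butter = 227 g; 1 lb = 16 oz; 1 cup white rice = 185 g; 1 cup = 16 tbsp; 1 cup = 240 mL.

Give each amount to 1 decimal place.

Scaling factor: 19/8 = 2.375.
grated parmesan: 150 g × 19/8 ÷ 28.35 g/oz ≈ 12.6 oz
diced tomatoes: 10 oz × 19/8 × 28.35 g/oz ≈ 673.3 g
heavy cream: 2 lb × 19/8 × 16 oz/lb × 28.35 g/oz = 2154.6 g
white rice: (1 tbsp + 2 tsp = 5/3 tbsp) × 19/8 ÷ 16 tbsp/cup × 185 g/cup ≈ 45.8 g
olive oil: (1 cup + 11 tbsp = 1.6875 cup) × 19/8 × 240 mL/cup ≈ 961.9 mL
butter: 2.25 cup × 19/8 × 227 g/cup ÷ 1000 g/kg ≈ 1.2 kg

grated parmesan: 12.6 oz; diced tomatoes: 673.3 g; heavy cream: 2154.6 g; white rice: 45.8 g; olive oil: 961.9 mL; butter: 1.2 kg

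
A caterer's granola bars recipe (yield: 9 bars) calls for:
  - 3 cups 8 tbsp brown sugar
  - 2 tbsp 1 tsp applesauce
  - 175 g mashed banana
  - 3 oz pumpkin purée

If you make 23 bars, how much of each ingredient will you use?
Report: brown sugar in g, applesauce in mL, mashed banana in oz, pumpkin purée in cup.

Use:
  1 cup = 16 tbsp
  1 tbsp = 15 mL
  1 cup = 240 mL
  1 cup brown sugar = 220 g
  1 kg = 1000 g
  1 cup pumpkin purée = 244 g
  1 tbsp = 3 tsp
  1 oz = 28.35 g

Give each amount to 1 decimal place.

Scaling factor: 23/9.
brown sugar: (3 cup + 8 tbsp = 3.5 cup) × 23/9 × 220 g/cup ≈ 1967.8 g
applesauce: (2 tbsp + 1 tsp = 7/3 tbsp) × 23/9 × 15 mL/tbsp ≈ 89.4 mL
mashed banana: 175 g × 23/9 ÷ 28.35 g/oz ≈ 15.8 oz
pumpkin purée: 3 oz × 23/9 × 28.35 g/oz ÷ 244 g/cup ≈ 0.9 cup

brown sugar: 1967.8 g; applesauce: 89.4 mL; mashed banana: 15.8 oz; pumpkin purée: 0.9 cup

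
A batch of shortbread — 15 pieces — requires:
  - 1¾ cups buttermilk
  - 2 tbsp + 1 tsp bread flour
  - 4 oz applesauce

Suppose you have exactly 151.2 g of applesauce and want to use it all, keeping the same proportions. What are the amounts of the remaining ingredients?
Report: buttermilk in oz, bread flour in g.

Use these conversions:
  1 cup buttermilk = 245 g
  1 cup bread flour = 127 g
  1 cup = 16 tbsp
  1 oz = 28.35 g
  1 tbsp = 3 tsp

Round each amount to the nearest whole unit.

buttermilk: 20 oz; bread flour: 25 g

The original recipe has 113.4 g of applesauce, so the scaling factor is 151.2 ÷ 113.4 = 4/3.
buttermilk: 1.75 cup × 4/3 × 245 g/cup ÷ 28.35 g/oz ≈ 20 oz
bread flour: (2 tbsp + 1 tsp = 7/3 tbsp) × 4/3 ÷ 16 tbsp/cup × 127 g/cup ≈ 25 g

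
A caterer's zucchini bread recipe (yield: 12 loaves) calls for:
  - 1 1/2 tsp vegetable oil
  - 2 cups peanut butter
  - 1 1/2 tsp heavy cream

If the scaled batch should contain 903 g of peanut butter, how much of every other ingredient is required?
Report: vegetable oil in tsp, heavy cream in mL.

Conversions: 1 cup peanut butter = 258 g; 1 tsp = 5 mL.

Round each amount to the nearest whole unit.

The original recipe has 516 g of peanut butter, so the scaling factor is 903 ÷ 516 = 7/4 = 1.75.
vegetable oil: 1.5 tsp × 7/4 ≈ 3 tsp
heavy cream: 1.5 tsp × 7/4 × 5 mL/tsp ≈ 13 mL

vegetable oil: 3 tsp; heavy cream: 13 mL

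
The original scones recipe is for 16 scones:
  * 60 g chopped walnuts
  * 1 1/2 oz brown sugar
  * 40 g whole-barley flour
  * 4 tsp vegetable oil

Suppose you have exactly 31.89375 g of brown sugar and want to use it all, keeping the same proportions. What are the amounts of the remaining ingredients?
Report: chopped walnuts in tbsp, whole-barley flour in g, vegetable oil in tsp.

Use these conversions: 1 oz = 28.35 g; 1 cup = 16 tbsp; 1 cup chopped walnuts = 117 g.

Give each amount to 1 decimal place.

chopped walnuts: 6.2 tbsp; whole-barley flour: 30.0 g; vegetable oil: 3.0 tsp

The original recipe has 42.525 g of brown sugar, so the scaling factor is 31.89375 ÷ 42.525 = 3/4 = 0.75.
chopped walnuts: 60 g × 3/4 ÷ 117 g/cup × 16 tbsp/cup ≈ 6.2 tbsp
whole-barley flour: 40 g × 3/4 = 30.0 g
vegetable oil: 4 tsp × 3/4 = 3.0 tsp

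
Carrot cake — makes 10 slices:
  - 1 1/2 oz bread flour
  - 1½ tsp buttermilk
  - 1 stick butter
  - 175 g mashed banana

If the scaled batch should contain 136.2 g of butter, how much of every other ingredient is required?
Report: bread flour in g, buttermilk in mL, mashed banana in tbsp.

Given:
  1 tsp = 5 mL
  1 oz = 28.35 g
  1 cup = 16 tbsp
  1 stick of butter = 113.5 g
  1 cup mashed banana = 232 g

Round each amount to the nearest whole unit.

The original recipe has 113.5 g of butter, so the scaling factor is 136.2 ÷ 113.5 = 6/5 = 1.2.
bread flour: 1.5 oz × 6/5 × 28.35 g/oz ≈ 51 g
buttermilk: 1.5 tsp × 6/5 × 5 mL/tsp = 9 mL
mashed banana: 175 g × 6/5 ÷ 232 g/cup × 16 tbsp/cup ≈ 14 tbsp

bread flour: 51 g; buttermilk: 9 mL; mashed banana: 14 tbsp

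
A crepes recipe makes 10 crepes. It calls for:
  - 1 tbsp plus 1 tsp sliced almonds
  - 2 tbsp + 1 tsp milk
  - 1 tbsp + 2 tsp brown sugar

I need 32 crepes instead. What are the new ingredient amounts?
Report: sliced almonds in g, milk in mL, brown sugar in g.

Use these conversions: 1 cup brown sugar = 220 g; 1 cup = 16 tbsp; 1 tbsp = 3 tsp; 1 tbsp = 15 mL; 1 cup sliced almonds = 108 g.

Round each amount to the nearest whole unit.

sliced almonds: 29 g; milk: 112 mL; brown sugar: 73 g

Scaling factor: 32/10 = 16/5 = 3.2.
sliced almonds: (1 tbsp + 1 tsp = 4/3 tbsp) × 16/5 ÷ 16 tbsp/cup × 108 g/cup ≈ 29 g
milk: (2 tbsp + 1 tsp = 7/3 tbsp) × 16/5 × 15 mL/tbsp = 112 mL
brown sugar: (1 tbsp + 2 tsp = 5/3 tbsp) × 16/5 ÷ 16 tbsp/cup × 220 g/cup ≈ 73 g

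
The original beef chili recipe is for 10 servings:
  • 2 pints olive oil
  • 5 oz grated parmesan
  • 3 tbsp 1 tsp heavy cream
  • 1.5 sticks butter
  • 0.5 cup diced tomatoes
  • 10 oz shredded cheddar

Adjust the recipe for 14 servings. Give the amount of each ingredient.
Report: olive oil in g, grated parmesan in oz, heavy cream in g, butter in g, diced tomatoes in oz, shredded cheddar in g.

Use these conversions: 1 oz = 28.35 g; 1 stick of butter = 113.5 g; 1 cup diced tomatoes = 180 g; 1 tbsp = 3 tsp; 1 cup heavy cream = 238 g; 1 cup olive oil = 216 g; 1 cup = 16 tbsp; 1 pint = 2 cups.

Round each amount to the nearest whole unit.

olive oil: 1210 g; grated parmesan: 7 oz; heavy cream: 69 g; butter: 238 g; diced tomatoes: 4 oz; shredded cheddar: 397 g

Scaling factor: 14/10 = 7/5 = 1.4.
olive oil: 2 pint × 7/5 × 2 cup/pint × 216 g/cup ≈ 1210 g
grated parmesan: 5 oz × 7/5 = 7 oz
heavy cream: (3 tbsp + 1 tsp = 10/3 tbsp) × 7/5 ÷ 16 tbsp/cup × 238 g/cup ≈ 69 g
butter: 1.5 stick × 7/5 × 113.5 g/stick ≈ 238 g
diced tomatoes: 0.5 cup × 7/5 × 180 g/cup ÷ 28.35 g/oz ≈ 4 oz
shredded cheddar: 10 oz × 7/5 × 28.35 g/oz ≈ 397 g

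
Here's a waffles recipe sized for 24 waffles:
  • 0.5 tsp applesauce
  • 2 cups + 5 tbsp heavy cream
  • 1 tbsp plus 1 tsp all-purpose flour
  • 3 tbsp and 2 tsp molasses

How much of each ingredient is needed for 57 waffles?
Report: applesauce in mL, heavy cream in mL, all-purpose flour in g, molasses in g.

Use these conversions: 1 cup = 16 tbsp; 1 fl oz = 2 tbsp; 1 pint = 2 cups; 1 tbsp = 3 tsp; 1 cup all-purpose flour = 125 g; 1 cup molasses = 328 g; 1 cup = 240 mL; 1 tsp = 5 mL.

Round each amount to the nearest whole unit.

Scaling factor: 57/24 = 19/8 = 2.375.
applesauce: 0.5 tsp × 19/8 × 5 mL/tsp ≈ 6 mL
heavy cream: (2 cup + 5 tbsp = 2.3125 cup) × 19/8 × 240 mL/cup ≈ 1318 mL
all-purpose flour: (1 tbsp + 1 tsp = 4/3 tbsp) × 19/8 ÷ 16 tbsp/cup × 125 g/cup ≈ 25 g
molasses: (3 tbsp + 2 tsp = 11/3 tbsp) × 19/8 ÷ 16 tbsp/cup × 328 g/cup ≈ 179 g

applesauce: 6 mL; heavy cream: 1318 mL; all-purpose flour: 25 g; molasses: 179 g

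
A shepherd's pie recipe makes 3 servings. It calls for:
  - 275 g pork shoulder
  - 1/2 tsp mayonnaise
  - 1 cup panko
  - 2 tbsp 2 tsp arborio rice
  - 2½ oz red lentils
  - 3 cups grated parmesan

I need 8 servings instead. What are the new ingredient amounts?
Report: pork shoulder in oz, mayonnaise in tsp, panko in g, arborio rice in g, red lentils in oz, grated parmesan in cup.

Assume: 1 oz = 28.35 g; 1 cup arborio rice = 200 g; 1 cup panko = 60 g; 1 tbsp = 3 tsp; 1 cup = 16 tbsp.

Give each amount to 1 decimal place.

Scaling factor: 8/3.
pork shoulder: 275 g × 8/3 ÷ 28.35 g/oz ≈ 25.9 oz
mayonnaise: 0.5 tsp × 8/3 ≈ 1.3 tsp
panko: 1 cup × 8/3 × 60 g/cup = 160.0 g
arborio rice: (2 tbsp + 2 tsp = 8/3 tbsp) × 8/3 ÷ 16 tbsp/cup × 200 g/cup ≈ 88.9 g
red lentils: 2.5 oz × 8/3 ≈ 6.7 oz
grated parmesan: 3 cup × 8/3 = 8.0 cup

pork shoulder: 25.9 oz; mayonnaise: 1.3 tsp; panko: 160.0 g; arborio rice: 88.9 g; red lentils: 6.7 oz; grated parmesan: 8.0 cup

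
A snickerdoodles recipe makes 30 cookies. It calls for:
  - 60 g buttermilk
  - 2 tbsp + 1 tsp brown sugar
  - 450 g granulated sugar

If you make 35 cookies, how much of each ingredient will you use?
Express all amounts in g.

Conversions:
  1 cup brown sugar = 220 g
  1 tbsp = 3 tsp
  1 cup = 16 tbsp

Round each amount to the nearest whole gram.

Scaling factor: 35/30 = 7/6.
buttermilk: 60 g × 7/6 = 70 g
brown sugar: (2 tbsp + 1 tsp = 7/3 tbsp) × 7/6 ÷ 16 tbsp/cup × 220 g/cup ≈ 37 g
granulated sugar: 450 g × 7/6 = 525 g

buttermilk: 70 g; brown sugar: 37 g; granulated sugar: 525 g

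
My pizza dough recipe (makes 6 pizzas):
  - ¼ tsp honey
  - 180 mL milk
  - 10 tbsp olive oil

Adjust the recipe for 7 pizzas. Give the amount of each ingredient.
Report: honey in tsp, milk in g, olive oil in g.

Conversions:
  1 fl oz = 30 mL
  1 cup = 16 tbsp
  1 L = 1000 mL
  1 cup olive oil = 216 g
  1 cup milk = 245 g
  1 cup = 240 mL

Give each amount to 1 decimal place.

honey: 0.3 tsp; milk: 214.4 g; olive oil: 157.5 g

Scaling factor: 7/6.
honey: 0.25 tsp × 7/6 ≈ 0.3 tsp
milk: 180 mL × 7/6 ÷ 240 mL/cup × 245 g/cup ≈ 214.4 g
olive oil: 10 tbsp × 7/6 ÷ 16 tbsp/cup × 216 g/cup = 157.5 g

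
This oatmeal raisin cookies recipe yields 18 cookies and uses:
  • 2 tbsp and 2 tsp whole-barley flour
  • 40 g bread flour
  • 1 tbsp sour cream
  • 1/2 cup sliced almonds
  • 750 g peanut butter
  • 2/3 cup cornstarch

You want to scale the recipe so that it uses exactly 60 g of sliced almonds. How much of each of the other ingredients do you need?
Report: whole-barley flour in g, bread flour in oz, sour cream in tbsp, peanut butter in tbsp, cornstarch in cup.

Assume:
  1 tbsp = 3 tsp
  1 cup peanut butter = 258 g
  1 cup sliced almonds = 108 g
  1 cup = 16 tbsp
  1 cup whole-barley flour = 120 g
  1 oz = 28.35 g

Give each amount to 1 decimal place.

whole-barley flour: 22.2 g; bread flour: 1.6 oz; sour cream: 1.1 tbsp; peanut butter: 51.7 tbsp; cornstarch: 0.7 cup

The original recipe has 54 g of sliced almonds, so the scaling factor is 60 ÷ 54 = 10/9.
whole-barley flour: (2 tbsp + 2 tsp = 8/3 tbsp) × 10/9 ÷ 16 tbsp/cup × 120 g/cup ≈ 22.2 g
bread flour: 40 g × 10/9 ÷ 28.35 g/oz ≈ 1.6 oz
sour cream: 1 tbsp × 10/9 ≈ 1.1 tbsp
peanut butter: 750 g × 10/9 ÷ 258 g/cup × 16 tbsp/cup ≈ 51.7 tbsp
cornstarch: 2/3 cup × 10/9 ≈ 0.7 cup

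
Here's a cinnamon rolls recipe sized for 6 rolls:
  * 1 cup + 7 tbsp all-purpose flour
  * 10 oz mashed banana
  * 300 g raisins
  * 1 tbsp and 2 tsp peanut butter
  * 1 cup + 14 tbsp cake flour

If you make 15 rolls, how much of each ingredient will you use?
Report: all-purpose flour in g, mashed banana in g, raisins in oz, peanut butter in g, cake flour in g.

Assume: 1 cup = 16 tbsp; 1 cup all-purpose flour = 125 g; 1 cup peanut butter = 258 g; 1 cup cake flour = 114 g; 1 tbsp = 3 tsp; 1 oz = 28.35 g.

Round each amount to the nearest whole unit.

Scaling factor: 15/6 = 5/2 = 2.5.
all-purpose flour: (1 cup + 7 tbsp = 1.4375 cup) × 5/2 × 125 g/cup ≈ 449 g
mashed banana: 10 oz × 5/2 × 28.35 g/oz ≈ 709 g
raisins: 300 g × 5/2 ÷ 28.35 g/oz ≈ 26 oz
peanut butter: (1 tbsp + 2 tsp = 5/3 tbsp) × 5/2 ÷ 16 tbsp/cup × 258 g/cup ≈ 67 g
cake flour: (1 cup + 14 tbsp = 1.875 cup) × 5/2 × 114 g/cup ≈ 534 g

all-purpose flour: 449 g; mashed banana: 709 g; raisins: 26 oz; peanut butter: 67 g; cake flour: 534 g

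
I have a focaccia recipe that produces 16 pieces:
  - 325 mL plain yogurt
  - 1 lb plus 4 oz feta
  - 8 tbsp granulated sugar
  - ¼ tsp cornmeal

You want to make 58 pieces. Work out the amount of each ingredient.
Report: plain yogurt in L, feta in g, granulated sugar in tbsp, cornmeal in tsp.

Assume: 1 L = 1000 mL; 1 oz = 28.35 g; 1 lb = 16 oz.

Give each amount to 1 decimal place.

Scaling factor: 58/16 = 29/8 = 3.625.
plain yogurt: 325 mL × 29/8 ÷ 1000 mL/L ≈ 1.2 L
feta: (1 lb + 4 oz = 1.25 lb) × 29/8 × 16 oz/lb × 28.35 g/oz ≈ 2055.4 g
granulated sugar: 8 tbsp × 29/8 = 29.0 tbsp
cornmeal: 0.25 tsp × 29/8 ≈ 0.9 tsp

plain yogurt: 1.2 L; feta: 2055.4 g; granulated sugar: 29.0 tbsp; cornmeal: 0.9 tsp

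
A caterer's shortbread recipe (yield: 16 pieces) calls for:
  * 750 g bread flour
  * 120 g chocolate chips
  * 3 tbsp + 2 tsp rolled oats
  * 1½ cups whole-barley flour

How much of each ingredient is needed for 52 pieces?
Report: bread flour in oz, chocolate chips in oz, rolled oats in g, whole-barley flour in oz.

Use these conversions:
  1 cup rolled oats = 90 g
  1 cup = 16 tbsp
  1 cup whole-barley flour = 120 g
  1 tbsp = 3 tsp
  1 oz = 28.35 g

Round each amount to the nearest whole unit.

Scaling factor: 52/16 = 13/4 = 3.25.
bread flour: 750 g × 13/4 ÷ 28.35 g/oz ≈ 86 oz
chocolate chips: 120 g × 13/4 ÷ 28.35 g/oz ≈ 14 oz
rolled oats: (3 tbsp + 2 tsp = 11/3 tbsp) × 13/4 ÷ 16 tbsp/cup × 90 g/cup ≈ 67 g
whole-barley flour: 1.5 cup × 13/4 × 120 g/cup ÷ 28.35 g/oz ≈ 21 oz

bread flour: 86 oz; chocolate chips: 14 oz; rolled oats: 67 g; whole-barley flour: 21 oz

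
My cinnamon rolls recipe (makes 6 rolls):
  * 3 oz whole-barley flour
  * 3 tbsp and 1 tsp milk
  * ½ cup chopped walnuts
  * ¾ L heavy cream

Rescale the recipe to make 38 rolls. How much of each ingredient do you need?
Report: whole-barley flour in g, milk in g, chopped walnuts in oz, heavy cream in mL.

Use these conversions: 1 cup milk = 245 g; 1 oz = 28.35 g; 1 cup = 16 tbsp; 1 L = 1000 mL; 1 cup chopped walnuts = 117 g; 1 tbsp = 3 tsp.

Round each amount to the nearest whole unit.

whole-barley flour: 539 g; milk: 323 g; chopped walnuts: 13 oz; heavy cream: 4750 mL

Scaling factor: 38/6 = 19/3.
whole-barley flour: 3 oz × 19/3 × 28.35 g/oz ≈ 539 g
milk: (3 tbsp + 1 tsp = 10/3 tbsp) × 19/3 ÷ 16 tbsp/cup × 245 g/cup ≈ 323 g
chopped walnuts: 0.5 cup × 19/3 × 117 g/cup ÷ 28.35 g/oz ≈ 13 oz
heavy cream: 0.75 L × 19/3 × 1000 mL/L = 4750 mL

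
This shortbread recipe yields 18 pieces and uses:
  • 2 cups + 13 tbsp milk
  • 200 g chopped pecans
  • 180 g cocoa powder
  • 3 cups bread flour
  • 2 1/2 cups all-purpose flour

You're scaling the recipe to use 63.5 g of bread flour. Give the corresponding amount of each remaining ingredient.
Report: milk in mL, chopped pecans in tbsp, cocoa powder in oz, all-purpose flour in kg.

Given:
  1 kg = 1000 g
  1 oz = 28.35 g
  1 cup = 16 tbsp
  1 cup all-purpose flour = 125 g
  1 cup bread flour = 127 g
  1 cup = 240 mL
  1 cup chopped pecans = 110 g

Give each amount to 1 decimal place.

The original recipe has 381 g of bread flour, so the scaling factor is 63.5 ÷ 381 = 1/6.
milk: (2 cup + 13 tbsp = 2.8125 cup) × 1/6 × 240 mL/cup = 112.5 mL
chopped pecans: 200 g × 1/6 ÷ 110 g/cup × 16 tbsp/cup ≈ 4.8 tbsp
cocoa powder: 180 g × 1/6 ÷ 28.35 g/oz ≈ 1.1 oz
all-purpose flour: 2.5 cup × 1/6 × 125 g/cup ÷ 1000 g/kg ≈ 0.1 kg

milk: 112.5 mL; chopped pecans: 4.8 tbsp; cocoa powder: 1.1 oz; all-purpose flour: 0.1 kg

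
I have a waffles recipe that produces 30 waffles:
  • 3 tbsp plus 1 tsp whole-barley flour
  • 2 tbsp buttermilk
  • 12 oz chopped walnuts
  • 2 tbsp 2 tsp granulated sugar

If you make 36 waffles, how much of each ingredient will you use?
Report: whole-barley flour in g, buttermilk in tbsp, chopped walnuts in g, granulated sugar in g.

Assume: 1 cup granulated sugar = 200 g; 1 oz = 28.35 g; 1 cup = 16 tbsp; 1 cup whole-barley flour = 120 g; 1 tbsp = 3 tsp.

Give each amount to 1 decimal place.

Scaling factor: 36/30 = 6/5 = 1.2.
whole-barley flour: (3 tbsp + 1 tsp = 10/3 tbsp) × 6/5 ÷ 16 tbsp/cup × 120 g/cup = 30.0 g
buttermilk: 2 tbsp × 6/5 = 2.4 tbsp
chopped walnuts: 12 oz × 6/5 × 28.35 g/oz ≈ 408.2 g
granulated sugar: (2 tbsp + 2 tsp = 8/3 tbsp) × 6/5 ÷ 16 tbsp/cup × 200 g/cup = 40.0 g

whole-barley flour: 30.0 g; buttermilk: 2.4 tbsp; chopped walnuts: 408.2 g; granulated sugar: 40.0 g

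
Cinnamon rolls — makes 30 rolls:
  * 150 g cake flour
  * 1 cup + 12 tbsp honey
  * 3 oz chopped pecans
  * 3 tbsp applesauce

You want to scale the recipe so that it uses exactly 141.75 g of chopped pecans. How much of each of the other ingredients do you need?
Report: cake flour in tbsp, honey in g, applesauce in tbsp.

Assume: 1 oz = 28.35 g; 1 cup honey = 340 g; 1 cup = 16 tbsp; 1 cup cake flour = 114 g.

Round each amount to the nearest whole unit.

The original recipe has 85.05 g of chopped pecans, so the scaling factor is 141.75 ÷ 85.05 = 5/3.
cake flour: 150 g × 5/3 ÷ 114 g/cup × 16 tbsp/cup ≈ 35 tbsp
honey: (1 cup + 12 tbsp = 1.75 cup) × 5/3 × 340 g/cup ≈ 992 g
applesauce: 3 tbsp × 5/3 = 5 tbsp

cake flour: 35 tbsp; honey: 992 g; applesauce: 5 tbsp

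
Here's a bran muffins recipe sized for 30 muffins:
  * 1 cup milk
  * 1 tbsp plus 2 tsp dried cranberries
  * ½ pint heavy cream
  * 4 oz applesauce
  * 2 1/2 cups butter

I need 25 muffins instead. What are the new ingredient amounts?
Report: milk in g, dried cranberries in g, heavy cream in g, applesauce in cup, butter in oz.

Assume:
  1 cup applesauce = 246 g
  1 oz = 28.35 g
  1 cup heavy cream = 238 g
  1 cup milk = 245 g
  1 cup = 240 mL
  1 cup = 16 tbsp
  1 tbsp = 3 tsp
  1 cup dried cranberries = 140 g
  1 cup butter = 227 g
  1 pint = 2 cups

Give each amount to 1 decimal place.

milk: 204.2 g; dried cranberries: 12.2 g; heavy cream: 198.3 g; applesauce: 0.4 cup; butter: 16.7 oz

Scaling factor: 25/30 = 5/6.
milk: 1 cup × 5/6 × 245 g/cup ≈ 204.2 g
dried cranberries: (1 tbsp + 2 tsp = 5/3 tbsp) × 5/6 ÷ 16 tbsp/cup × 140 g/cup ≈ 12.2 g
heavy cream: 0.5 pint × 5/6 × 2 cup/pint × 238 g/cup ≈ 198.3 g
applesauce: 4 oz × 5/6 × 28.35 g/oz ÷ 246 g/cup ≈ 0.4 cup
butter: 2.5 cup × 5/6 × 227 g/cup ÷ 28.35 g/oz ≈ 16.7 oz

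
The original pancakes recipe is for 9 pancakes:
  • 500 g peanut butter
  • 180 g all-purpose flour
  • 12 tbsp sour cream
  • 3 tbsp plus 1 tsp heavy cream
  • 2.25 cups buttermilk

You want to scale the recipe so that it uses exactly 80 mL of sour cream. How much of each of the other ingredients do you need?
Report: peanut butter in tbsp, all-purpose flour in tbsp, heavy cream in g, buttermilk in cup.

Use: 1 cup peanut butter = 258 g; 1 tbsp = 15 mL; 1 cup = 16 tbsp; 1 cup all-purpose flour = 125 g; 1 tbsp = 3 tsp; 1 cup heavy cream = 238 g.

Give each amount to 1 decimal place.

peanut butter: 13.8 tbsp; all-purpose flour: 10.2 tbsp; heavy cream: 22.0 g; buttermilk: 1.0 cup

The original recipe has 180 mL of sour cream, so the scaling factor is 80 ÷ 180 = 4/9.
peanut butter: 500 g × 4/9 ÷ 258 g/cup × 16 tbsp/cup ≈ 13.8 tbsp
all-purpose flour: 180 g × 4/9 ÷ 125 g/cup × 16 tbsp/cup ≈ 10.2 tbsp
heavy cream: (3 tbsp + 1 tsp = 10/3 tbsp) × 4/9 ÷ 16 tbsp/cup × 238 g/cup ≈ 22.0 g
buttermilk: 2.25 cup × 4/9 = 1.0 cup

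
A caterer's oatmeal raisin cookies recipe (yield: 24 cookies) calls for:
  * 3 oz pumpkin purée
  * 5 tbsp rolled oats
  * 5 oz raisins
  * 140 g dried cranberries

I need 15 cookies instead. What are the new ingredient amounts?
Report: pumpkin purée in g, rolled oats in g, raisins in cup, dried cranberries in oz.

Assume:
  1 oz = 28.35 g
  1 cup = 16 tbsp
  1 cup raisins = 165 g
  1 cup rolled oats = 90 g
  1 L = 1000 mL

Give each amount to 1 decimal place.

Scaling factor: 15/24 = 5/8 = 0.625.
pumpkin purée: 3 oz × 5/8 × 28.35 g/oz ≈ 53.2 g
rolled oats: 5 tbsp × 5/8 ÷ 16 tbsp/cup × 90 g/cup ≈ 17.6 g
raisins: 5 oz × 5/8 × 28.35 g/oz ÷ 165 g/cup ≈ 0.5 cup
dried cranberries: 140 g × 5/8 ÷ 28.35 g/oz ≈ 3.1 oz

pumpkin purée: 53.2 g; rolled oats: 17.6 g; raisins: 0.5 cup; dried cranberries: 3.1 oz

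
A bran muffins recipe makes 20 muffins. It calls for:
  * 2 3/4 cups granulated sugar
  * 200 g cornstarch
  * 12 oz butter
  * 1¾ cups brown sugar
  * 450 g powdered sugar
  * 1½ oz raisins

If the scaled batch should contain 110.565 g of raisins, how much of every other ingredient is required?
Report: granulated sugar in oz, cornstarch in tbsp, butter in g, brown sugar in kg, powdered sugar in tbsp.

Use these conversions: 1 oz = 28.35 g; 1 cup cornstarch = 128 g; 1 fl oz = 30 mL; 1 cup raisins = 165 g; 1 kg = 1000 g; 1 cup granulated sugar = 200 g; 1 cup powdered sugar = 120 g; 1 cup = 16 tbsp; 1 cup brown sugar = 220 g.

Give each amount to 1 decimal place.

The original recipe has 42.525 g of raisins, so the scaling factor is 110.565 ÷ 42.525 = 13/5 = 2.6.
granulated sugar: 2.75 cup × 13/5 × 200 g/cup ÷ 28.35 g/oz ≈ 50.4 oz
cornstarch: 200 g × 13/5 ÷ 128 g/cup × 16 tbsp/cup = 65.0 tbsp
butter: 12 oz × 13/5 × 28.35 g/oz ≈ 884.5 g
brown sugar: 1.75 cup × 13/5 × 220 g/cup ÷ 1000 g/kg ≈ 1.0 kg
powdered sugar: 450 g × 13/5 ÷ 120 g/cup × 16 tbsp/cup = 156.0 tbsp

granulated sugar: 50.4 oz; cornstarch: 65.0 tbsp; butter: 884.5 g; brown sugar: 1.0 kg; powdered sugar: 156.0 tbsp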